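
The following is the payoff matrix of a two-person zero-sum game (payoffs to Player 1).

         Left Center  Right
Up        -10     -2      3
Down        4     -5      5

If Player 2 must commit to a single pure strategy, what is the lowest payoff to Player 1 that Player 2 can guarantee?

-2

Column maxima: Left → 4, Center → -2, Right → 5.
The smallest of these is -2.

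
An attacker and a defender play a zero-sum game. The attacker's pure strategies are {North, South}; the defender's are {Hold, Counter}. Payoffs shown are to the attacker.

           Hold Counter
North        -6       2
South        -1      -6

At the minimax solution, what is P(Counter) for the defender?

Row minima: North → -6, South → -6; maximin = -6.
Column maxima: Hold → -1, Counter → 2; minimax = -1.
-6 ≠ -1, so there is no saddle point; optimal play is mixed.
Let the attacker play North with probability p. Expected payoff against Hold: (-6)p + (-1)(1−p) = −5p − 1; against Counter: 2p + (-6)(1−p) = 8p − 6.
Setting these equal: −5p − 1 = 8p − 6 ⇒ −13p = -5 ⇒ p = 5/13, and the value is (-5)·(5/13) − 1 = -38/13.
For the defender: with q = P(Hold), equating North's and South's payoffs gives −8q + 2 = 5q − 6 ⇒ q = 8/13.

5/13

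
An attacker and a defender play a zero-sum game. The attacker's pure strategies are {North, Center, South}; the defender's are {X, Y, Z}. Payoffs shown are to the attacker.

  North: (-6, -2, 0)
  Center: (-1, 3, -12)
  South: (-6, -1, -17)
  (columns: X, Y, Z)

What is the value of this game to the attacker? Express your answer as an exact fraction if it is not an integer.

Row minima: North → -6, Center → -12, South → -17; maximin = -6.
Column maxima: X → -1, Y → 3, Z → 0; minimax = -1.
-6 ≠ -1, so there is no saddle point; optimal play is mixed.
South is strictly dominated by Center, so the attacker never plays it.
Y is strictly dominated by X (it gives the attacker strictly more in every row), so the defender never plays it.
On the remaining 2×2 (North, Center vs X, Z):
Let the attacker play North with probability p. Expected payoff against X: (-6)p + (-1)(1−p) = −5p − 1; against Z: 0p + (-12)(1−p) = 12p − 12.
Setting these equal: −5p − 1 = 12p − 12 ⇒ −17p = -11 ⇒ p = 11/17, and the value is (-5)·(11/17) − 1 = -72/17.
For the defender: with q = P(X), equating North's and Center's payoffs gives −6q = 11q − 12 ⇒ q = 12/17.

-72/17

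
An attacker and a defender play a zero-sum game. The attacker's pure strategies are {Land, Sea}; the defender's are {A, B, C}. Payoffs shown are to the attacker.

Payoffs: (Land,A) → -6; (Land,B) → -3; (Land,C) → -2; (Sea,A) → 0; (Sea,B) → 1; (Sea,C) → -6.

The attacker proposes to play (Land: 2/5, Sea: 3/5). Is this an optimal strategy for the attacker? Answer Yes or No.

No

Against A this mix gives (2/5)·(-6) + (3/5)·0 = -12/5.
Against B this mix gives (2/5)·(-3) + (3/5)·1 = -3/5.
Against C this mix gives (2/5)·(-2) + (3/5)·(-6) = -22/5.
The defender will play C, holding the attacker to -22/5. Shifting weight toward the row that does better against C would raise this floor (the equalizing mix achieves -18/5 against both C and A), so the proposed strategy is not optimal.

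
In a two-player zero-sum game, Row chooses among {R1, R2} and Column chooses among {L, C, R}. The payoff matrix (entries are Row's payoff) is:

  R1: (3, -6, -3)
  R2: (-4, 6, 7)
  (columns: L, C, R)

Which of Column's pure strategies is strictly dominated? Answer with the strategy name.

C holds Row's payoff strictly below R in every row: -6 < -3, 6 < 7.
So R is strictly dominated for Column.

R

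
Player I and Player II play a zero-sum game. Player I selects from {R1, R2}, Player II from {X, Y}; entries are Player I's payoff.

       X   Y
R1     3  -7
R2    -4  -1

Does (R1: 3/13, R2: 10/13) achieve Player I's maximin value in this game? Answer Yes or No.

Yes

Against X this mix gives (3/13)·3 + (10/13)·(-4) = -31/13.
Against Y this mix gives (3/13)·(-7) + (10/13)·(-1) = -31/13.
All of Player II's active replies (X, Y) yield -31/13, and no column does worse for Player I. The mix makes Player II indifferent and guarantees -31/13, so it is optimal.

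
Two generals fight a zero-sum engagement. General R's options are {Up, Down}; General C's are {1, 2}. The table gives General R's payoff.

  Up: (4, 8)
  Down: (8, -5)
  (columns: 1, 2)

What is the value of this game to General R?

84/17

Row minima: Up → 4, Down → -5; maximin = 4.
Column maxima: 1 → 8, 2 → 8; minimax = 8.
4 ≠ 8, so there is no saddle point; optimal play is mixed.
Let General R play Up with probability p. Expected payoff against 1: 4p + 8(1−p) = −4p + 8; against 2: 8p + (-5)(1−p) = 13p − 5.
Setting these equal: −4p + 8 = 13p − 5 ⇒ −17p = -13 ⇒ p = 13/17, and the value is (-4)·(13/17) + 8 = 84/17.
For General C: with q = P(1), equating Up's and Down's payoffs gives −4q + 8 = 13q − 5 ⇒ q = 13/17.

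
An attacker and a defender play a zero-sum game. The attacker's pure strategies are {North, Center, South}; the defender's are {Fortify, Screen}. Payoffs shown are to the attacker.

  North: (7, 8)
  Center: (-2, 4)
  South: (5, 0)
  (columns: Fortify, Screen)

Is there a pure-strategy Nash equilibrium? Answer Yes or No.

Yes

Row minima: North → 7, Center → -2, South → 0; maximin = 7.
Column maxima: Fortify → 7, Screen → 8; minimax = 7.
maximin = minimax = 7, so a saddle point exists.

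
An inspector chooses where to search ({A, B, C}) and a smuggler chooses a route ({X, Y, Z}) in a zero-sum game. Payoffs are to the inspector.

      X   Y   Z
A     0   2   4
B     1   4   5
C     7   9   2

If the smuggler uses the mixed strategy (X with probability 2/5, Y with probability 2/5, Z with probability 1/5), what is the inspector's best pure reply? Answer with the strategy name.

Expected payoff of A: (2/5)·0 + (2/5)·2 + (1/5)·4 = 8/5.
Expected payoff of B: (2/5)·1 + (2/5)·4 + (1/5)·5 = 3.
Expected payoff of C: (2/5)·7 + (2/5)·9 + (1/5)·2 = 34/5.
The largest is 34/5, so the inspector's best response is C.

C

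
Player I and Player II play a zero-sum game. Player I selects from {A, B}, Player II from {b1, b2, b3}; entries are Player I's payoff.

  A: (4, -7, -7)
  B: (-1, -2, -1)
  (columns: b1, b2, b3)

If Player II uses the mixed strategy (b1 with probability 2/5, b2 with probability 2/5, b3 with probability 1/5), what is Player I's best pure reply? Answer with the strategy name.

Expected payoff of A: (2/5)·4 + (2/5)·(-7) + (1/5)·(-7) = -13/5.
Expected payoff of B: (2/5)·(-1) + (2/5)·(-2) + (1/5)·(-1) = -7/5.
The largest is -7/5, so Player I's best response is B.

B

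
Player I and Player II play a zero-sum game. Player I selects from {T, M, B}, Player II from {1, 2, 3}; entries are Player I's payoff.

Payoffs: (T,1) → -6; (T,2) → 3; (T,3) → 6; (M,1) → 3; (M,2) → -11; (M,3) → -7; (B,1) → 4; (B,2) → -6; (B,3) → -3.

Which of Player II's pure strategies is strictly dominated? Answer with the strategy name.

3

2 holds Player I's payoff strictly below 3 in every row: 3 < 6, -11 < -7, -6 < -3.
So 3 is strictly dominated for Player II.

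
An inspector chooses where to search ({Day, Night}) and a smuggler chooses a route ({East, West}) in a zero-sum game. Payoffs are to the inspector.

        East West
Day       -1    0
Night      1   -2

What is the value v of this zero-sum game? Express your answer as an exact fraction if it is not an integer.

-1/2

Row minima: Day → -1, Night → -2; maximin = -1.
Column maxima: East → 1, West → 0; minimax = 0.
-1 ≠ 0, so there is no saddle point; optimal play is mixed.
Let the inspector play Day with probability p. Expected payoff against East: (-1)p + 1(1−p) = −2p + 1; against West: 0p + (-2)(1−p) = 2p − 2.
Setting these equal: −2p + 1 = 2p − 2 ⇒ −4p = -3 ⇒ p = 3/4, and the value is (-2)·(3/4) + 1 = -1/2.
For the smuggler: with q = P(East), equating Day's and Night's payoffs gives −q = 3q − 2 ⇒ q = 1/2.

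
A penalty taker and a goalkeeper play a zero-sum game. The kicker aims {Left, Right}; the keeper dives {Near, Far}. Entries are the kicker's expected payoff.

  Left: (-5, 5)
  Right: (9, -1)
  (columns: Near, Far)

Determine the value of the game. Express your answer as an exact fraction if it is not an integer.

Row minima: Left → -5, Right → -1; maximin = -1.
Column maxima: Near → 9, Far → 5; minimax = 5.
-1 ≠ 5, so there is no saddle point; optimal play is mixed.
Let the kicker play Left with probability p. Expected payoff against Near: (-5)p + 9(1−p) = −14p + 9; against Far: 5p + (-1)(1−p) = 6p − 1.
Setting these equal: −14p + 9 = 6p − 1 ⇒ −20p = -10 ⇒ p = 1/2, and the value is (-14)·(1/2) + 9 = 2.
For the keeper: with q = P(Near), equating Left's and Right's payoffs gives −10q + 5 = 10q − 1 ⇒ q = 3/10.

2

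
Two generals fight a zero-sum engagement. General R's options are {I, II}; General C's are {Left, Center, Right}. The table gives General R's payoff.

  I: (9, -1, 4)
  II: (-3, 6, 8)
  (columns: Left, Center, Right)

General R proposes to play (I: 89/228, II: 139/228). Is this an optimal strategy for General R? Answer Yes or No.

Against Left this mix gives (89/228)·9 + (139/228)·(-3) = 32/19.
Against Center this mix gives (89/228)·(-1) + (139/228)·6 = 745/228.
Against Right this mix gives (89/228)·4 + (139/228)·8 = 367/57.
General C will play Left, holding General R to 32/19. Shifting weight toward the row that does better against Left would raise this floor (the equalizing mix achieves 51/19 against both Left and Center), so the proposed strategy is not optimal.

No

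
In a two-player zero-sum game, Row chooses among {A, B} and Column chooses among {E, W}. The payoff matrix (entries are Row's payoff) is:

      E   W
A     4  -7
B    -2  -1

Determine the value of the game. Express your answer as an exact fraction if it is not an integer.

-3/2

Row minima: A → -7, B → -2; maximin = -2.
Column maxima: E → 4, W → -1; minimax = -1.
-2 ≠ -1, so there is no saddle point; optimal play is mixed.
Let Row play A with probability p. Expected payoff against E: 4p + (-2)(1−p) = 6p − 2; against W: (-7)p + (-1)(1−p) = −6p − 1.
Setting these equal: 6p − 2 = −6p − 1 ⇒ 12p = 1 ⇒ p = 1/12, and the value is (6)·(1/12) − 2 = -3/2.
For Column: with q = P(E), equating A's and B's payoffs gives 11q − 7 = −q − 1 ⇒ q = 1/2.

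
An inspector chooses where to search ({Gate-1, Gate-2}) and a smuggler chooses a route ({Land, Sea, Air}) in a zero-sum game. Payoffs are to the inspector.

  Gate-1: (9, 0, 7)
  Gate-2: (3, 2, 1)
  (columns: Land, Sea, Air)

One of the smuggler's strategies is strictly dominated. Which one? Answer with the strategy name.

Land

Sea holds the inspector's payoff strictly below Land in every row: 0 < 9, 2 < 3.
So Land is strictly dominated for the smuggler.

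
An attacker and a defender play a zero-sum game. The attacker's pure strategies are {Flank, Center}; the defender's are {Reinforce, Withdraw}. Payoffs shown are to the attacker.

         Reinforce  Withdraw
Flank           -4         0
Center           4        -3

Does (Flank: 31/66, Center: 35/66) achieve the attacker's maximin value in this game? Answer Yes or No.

No

Against Reinforce this mix gives (31/66)·(-4) + (35/66)·4 = 8/33.
Against Withdraw this mix gives (31/66)·0 + (35/66)·(-3) = -35/22.
The defender will play Withdraw, holding the attacker to -35/22. Shifting weight toward the row that does better against Withdraw would raise this floor (the equalizing mix achieves -12/11 against both Withdraw and Reinforce), so the proposed strategy is not optimal.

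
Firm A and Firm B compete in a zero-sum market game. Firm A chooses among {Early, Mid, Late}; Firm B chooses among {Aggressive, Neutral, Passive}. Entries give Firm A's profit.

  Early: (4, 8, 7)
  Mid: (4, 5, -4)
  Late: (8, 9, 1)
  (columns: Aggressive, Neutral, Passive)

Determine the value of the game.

26/5

Row minima: Early → 4, Mid → -4, Late → 1; maximin = 4.
Column maxima: Aggressive → 8, Neutral → 9, Passive → 7; minimax = 7.
4 ≠ 7, so there is no saddle point; optimal play is mixed.
Mid is strictly dominated by Late, so Firm A never plays it.
Neutral is strictly dominated by Aggressive (it gives Firm A strictly more in every row), so Firm B never plays it.
On the remaining 2×2 (Early, Late vs Aggressive, Passive):
Let Firm A play Early with probability p. Expected payoff against Aggressive: 4p + 8(1−p) = −4p + 8; against Passive: 7p + 1(1−p) = 6p + 1.
Setting these equal: −4p + 8 = 6p + 1 ⇒ −10p = -7 ⇒ p = 7/10, and the value is (-4)·(7/10) + 8 = 26/5.
For Firm B: with q = P(Aggressive), equating Early's and Late's payoffs gives −3q + 7 = 7q + 1 ⇒ q = 3/5.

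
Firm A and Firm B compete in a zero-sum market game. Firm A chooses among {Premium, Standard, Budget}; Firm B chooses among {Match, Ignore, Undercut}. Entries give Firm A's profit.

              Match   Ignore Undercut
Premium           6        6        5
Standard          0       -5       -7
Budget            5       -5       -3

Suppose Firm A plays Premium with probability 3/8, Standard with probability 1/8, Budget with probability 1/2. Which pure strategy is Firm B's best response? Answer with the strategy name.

Ignore

If Firm B plays Match, Firm A's expected payoff is (3/8)·6 + (1/8)·0 + (1/2)·5 = 19/4.
If Firm B plays Ignore, Firm A's expected payoff is (3/8)·6 + (1/8)·(-5) + (1/2)·(-5) = -7/8.
If Firm B plays Undercut, Firm A's expected payoff is (3/8)·5 + (1/8)·(-7) + (1/2)·(-3) = -1/2.
Firm B minimizes Firm A's payoff; the smallest is -7/8, so the best response is Ignore.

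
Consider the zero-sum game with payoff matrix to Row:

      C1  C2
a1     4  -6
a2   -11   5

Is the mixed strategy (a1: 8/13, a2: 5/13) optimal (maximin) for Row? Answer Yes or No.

Against C1 this mix gives (8/13)·4 + (5/13)·(-11) = -23/13.
Against C2 this mix gives (8/13)·(-6) + (5/13)·5 = -23/13.
All of Column's active replies (C1, C2) yield -23/13, and no column does worse for Row. The mix makes Column indifferent and guarantees -23/13, so it is optimal.

Yes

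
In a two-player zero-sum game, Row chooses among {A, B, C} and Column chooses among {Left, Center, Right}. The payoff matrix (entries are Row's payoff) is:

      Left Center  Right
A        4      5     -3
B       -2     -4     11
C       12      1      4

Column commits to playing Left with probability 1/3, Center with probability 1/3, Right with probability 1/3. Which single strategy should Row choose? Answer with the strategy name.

C

Expected payoff of A: (1/3)·4 + (1/3)·5 + (1/3)·(-3) = 2.
Expected payoff of B: (1/3)·(-2) + (1/3)·(-4) + (1/3)·11 = 5/3.
Expected payoff of C: (1/3)·12 + (1/3)·1 + (1/3)·4 = 17/3.
The largest is 17/3, so Row's best response is C.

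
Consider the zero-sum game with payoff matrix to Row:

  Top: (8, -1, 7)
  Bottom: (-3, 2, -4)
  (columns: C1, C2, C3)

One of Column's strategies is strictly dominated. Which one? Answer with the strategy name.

C3 holds Row's payoff strictly below C1 in every row: 7 < 8, -4 < -3.
So C1 is strictly dominated for Column.

C1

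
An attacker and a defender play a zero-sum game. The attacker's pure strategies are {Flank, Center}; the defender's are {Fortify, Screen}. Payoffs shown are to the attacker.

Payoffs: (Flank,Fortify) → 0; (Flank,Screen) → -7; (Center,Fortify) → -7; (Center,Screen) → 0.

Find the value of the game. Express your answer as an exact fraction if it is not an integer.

Row minima: Flank → -7, Center → -7; maximin = -7.
Column maxima: Fortify → 0, Screen → 0; minimax = 0.
-7 ≠ 0, so there is no saddle point; optimal play is mixed.
Let the attacker play Flank with probability p. Expected payoff against Fortify: 0p + (-7)(1−p) = 7p − 7; against Screen: (-7)p + 0(1−p) = −7p.
Setting these equal: 7p − 7 = −7p ⇒ 14p = 7 ⇒ p = 1/2, and the value is (7)·(1/2) − 7 = -7/2.
For the defender: with q = P(Fortify), equating Flank's and Center's payoffs gives 7q − 7 = −7q ⇒ q = 1/2.

-7/2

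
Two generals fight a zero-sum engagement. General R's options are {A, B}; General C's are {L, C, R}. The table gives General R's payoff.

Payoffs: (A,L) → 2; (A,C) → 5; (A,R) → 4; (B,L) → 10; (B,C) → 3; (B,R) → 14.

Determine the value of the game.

Row minima: A → 2, B → 3; maximin = 3.
Column maxima: L → 10, C → 5, R → 14; minimax = 5.
3 ≠ 5, so there is no saddle point; optimal play is mixed.
R is strictly dominated by L (it gives General R strictly more in every row), so General C never plays it.
On the remaining 2×2 (A, B vs L, C):
Let General R play A with probability p. Expected payoff against L: 2p + 10(1−p) = −8p + 10; against C: 5p + 3(1−p) = 2p + 3.
Setting these equal: −8p + 10 = 2p + 3 ⇒ −10p = -7 ⇒ p = 7/10, and the value is (-8)·(7/10) + 10 = 22/5.
For General C: with q = P(L), equating A's and B's payoffs gives −3q + 5 = 7q + 3 ⇒ q = 1/5.

22/5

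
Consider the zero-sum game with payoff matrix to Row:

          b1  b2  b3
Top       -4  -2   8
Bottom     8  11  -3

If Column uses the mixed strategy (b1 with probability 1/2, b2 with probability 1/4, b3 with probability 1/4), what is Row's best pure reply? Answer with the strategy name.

Bottom

Expected payoff of Top: (1/2)·(-4) + (1/4)·(-2) + (1/4)·8 = -1/2.
Expected payoff of Bottom: (1/2)·8 + (1/4)·11 + (1/4)·(-3) = 6.
The largest is 6, so Row's best response is Bottom.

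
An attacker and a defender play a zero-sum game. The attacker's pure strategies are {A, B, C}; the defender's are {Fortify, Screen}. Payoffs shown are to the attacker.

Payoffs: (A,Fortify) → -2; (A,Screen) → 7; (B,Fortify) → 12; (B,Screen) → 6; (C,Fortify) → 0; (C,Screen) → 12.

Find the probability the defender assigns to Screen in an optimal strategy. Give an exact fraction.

Row minima: A → -2, B → 6, C → 0; maximin = 6.
Column maxima: Fortify → 12, Screen → 12; minimax = 12.
6 ≠ 12, so there is no saddle point; optimal play is mixed.
A is strictly dominated by C, so the attacker never plays it.
On the remaining 2×2 (B, C vs Fortify, Screen):
Let the attacker play B with probability p. Expected payoff against Fortify: 12p + 0(1−p) = 12p; against Screen: 6p + 12(1−p) = −6p + 12.
Setting these equal: 12p = −6p + 12 ⇒ 18p = 12 ⇒ p = 2/3, and the value is (12)·(2/3) = 8.
For the defender: with q = P(Fortify), equating B's and C's payoffs gives 6q + 6 = −12q + 12 ⇒ q = 1/3.

2/3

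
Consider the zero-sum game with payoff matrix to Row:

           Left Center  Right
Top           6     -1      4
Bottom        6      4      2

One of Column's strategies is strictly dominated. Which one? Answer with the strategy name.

Center holds Row's payoff strictly below Left in every row: -1 < 6, 4 < 6.
So Left is strictly dominated for Column.

Left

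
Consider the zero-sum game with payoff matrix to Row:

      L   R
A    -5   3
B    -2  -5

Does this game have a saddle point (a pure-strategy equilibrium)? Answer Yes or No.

No

Row minima: A → -5, B → -5; maximin = -5.
Column maxima: L → -2, R → 3; minimax = -2.
-5 ≠ -2, so no pure-strategy equilibrium exists.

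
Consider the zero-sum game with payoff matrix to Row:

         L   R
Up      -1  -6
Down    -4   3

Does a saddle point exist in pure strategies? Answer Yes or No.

Row minima: Up → -6, Down → -4; maximin = -4.
Column maxima: L → -1, R → 3; minimax = -1.
-4 ≠ -1, so no pure-strategy equilibrium exists.

No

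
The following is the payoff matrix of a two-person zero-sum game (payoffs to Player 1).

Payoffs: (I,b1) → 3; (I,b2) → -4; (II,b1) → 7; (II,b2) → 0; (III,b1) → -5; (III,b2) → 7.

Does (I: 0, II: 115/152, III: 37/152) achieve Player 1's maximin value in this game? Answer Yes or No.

No

Against b1 this mix gives (115/152)·7 + (37/152)·(-5) = 155/38.
Against b2 this mix gives (115/152)·0 + (37/152)·7 = 259/152.
Player 2 will play b2, holding Player 1 to 259/152. Shifting weight toward the row that does better against b2 would raise this floor (the equalizing mix achieves 49/19 against both b2 and b1), so the proposed strategy is not optimal.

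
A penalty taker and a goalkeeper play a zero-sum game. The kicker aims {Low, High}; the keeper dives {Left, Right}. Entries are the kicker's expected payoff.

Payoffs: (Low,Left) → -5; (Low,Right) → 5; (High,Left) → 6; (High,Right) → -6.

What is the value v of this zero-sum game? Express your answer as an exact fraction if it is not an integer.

Row minima: Low → -5, High → -6; maximin = -5.
Column maxima: Left → 6, Right → 5; minimax = 5.
-5 ≠ 5, so there is no saddle point; optimal play is mixed.
Let the kicker play Low with probability p. Expected payoff against Left: (-5)p + 6(1−p) = −11p + 6; against Right: 5p + (-6)(1−p) = 11p − 6.
Setting these equal: −11p + 6 = 11p − 6 ⇒ −22p = -12 ⇒ p = 6/11, and the value is (-11)·(6/11) + 6 = 0.
For the keeper: with q = P(Left), equating Low's and High's payoffs gives −10q + 5 = 12q − 6 ⇒ q = 1/2.

0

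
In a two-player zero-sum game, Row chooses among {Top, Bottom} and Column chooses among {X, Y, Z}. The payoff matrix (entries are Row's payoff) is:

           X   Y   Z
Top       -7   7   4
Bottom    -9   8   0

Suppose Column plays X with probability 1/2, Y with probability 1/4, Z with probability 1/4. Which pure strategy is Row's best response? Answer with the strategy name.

Expected payoff of Top: (1/2)·(-7) + (1/4)·7 + (1/4)·4 = -3/4.
Expected payoff of Bottom: (1/2)·(-9) + (1/4)·8 + (1/4)·0 = -5/2.
The largest is -3/4, so Row's best response is Top.

Top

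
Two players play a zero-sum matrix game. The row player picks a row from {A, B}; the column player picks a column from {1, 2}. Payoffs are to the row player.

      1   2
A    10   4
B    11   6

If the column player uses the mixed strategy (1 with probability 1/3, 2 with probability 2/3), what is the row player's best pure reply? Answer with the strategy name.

B

Expected payoff of A: (1/3)·10 + (2/3)·4 = 6.
Expected payoff of B: (1/3)·11 + (2/3)·6 = 23/3.
The largest is 23/3, so the row player's best response is B.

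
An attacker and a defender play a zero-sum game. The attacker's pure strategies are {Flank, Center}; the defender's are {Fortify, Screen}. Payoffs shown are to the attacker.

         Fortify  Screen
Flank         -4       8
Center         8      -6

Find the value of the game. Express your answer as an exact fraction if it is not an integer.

Row minima: Flank → -4, Center → -6; maximin = -4.
Column maxima: Fortify → 8, Screen → 8; minimax = 8.
-4 ≠ 8, so there is no saddle point; optimal play is mixed.
Let the attacker play Flank with probability p. Expected payoff against Fortify: (-4)p + 8(1−p) = −12p + 8; against Screen: 8p + (-6)(1−p) = 14p − 6.
Setting these equal: −12p + 8 = 14p − 6 ⇒ −26p = -14 ⇒ p = 7/13, and the value is (-12)·(7/13) + 8 = 20/13.
For the defender: with q = P(Fortify), equating Flank's and Center's payoffs gives −12q + 8 = 14q − 6 ⇒ q = 7/13.

20/13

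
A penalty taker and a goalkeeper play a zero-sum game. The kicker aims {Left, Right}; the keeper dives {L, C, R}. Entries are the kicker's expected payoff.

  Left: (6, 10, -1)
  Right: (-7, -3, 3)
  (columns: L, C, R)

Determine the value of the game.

11/17

Row minima: Left → -1, Right → -7; maximin = -1.
Column maxima: L → 6, C → 10, R → 3; minimax = 3.
-1 ≠ 3, so there is no saddle point; optimal play is mixed.
C is strictly dominated by L (it gives the kicker strictly more in every row), so the keeper never plays it.
On the remaining 2×2 (Left, Right vs L, R):
Let the kicker play Left with probability p. Expected payoff against L: 6p + (-7)(1−p) = 13p − 7; against R: (-1)p + 3(1−p) = −4p + 3.
Setting these equal: 13p − 7 = −4p + 3 ⇒ 17p = 10 ⇒ p = 10/17, and the value is (13)·(10/17) − 7 = 11/17.
For the keeper: with q = P(L), equating Left's and Right's payoffs gives 7q − 1 = −10q + 3 ⇒ q = 4/17.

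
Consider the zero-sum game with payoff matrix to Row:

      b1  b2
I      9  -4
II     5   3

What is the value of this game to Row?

3

Row minima: I → -4, II → 3; maximin = 3.
Column maxima: b1 → 9, b2 → 3; minimax = 3.
Since maximin = minimax = 3, there is a saddle point and the value is 3.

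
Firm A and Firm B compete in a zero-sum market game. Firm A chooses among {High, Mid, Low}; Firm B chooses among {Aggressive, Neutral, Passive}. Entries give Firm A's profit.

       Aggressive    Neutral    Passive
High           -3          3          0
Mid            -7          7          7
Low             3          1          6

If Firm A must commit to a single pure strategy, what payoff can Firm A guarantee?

1

Row minima: High → -3, Mid → -7, Low → 1.
The best of these is 1.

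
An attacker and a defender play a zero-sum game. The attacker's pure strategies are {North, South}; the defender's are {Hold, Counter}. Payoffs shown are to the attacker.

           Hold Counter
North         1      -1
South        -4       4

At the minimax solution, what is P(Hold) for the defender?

1/2

Row minima: North → -1, South → -4; maximin = -1.
Column maxima: Hold → 1, Counter → 4; minimax = 1.
-1 ≠ 1, so there is no saddle point; optimal play is mixed.
Let the attacker play North with probability p. Expected payoff against Hold: 1p + (-4)(1−p) = 5p − 4; against Counter: (-1)p + 4(1−p) = −5p + 4.
Setting these equal: 5p − 4 = −5p + 4 ⇒ 10p = 8 ⇒ p = 4/5, and the value is (5)·(4/5) − 4 = 0.
For the defender: with q = P(Hold), equating North's and South's payoffs gives 2q − 1 = −8q + 4 ⇒ q = 1/2.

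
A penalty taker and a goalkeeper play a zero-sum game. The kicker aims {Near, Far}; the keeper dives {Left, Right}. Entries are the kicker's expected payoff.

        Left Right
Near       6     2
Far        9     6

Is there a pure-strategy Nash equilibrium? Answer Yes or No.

Row minima: Near → 2, Far → 6; maximin = 6.
Column maxima: Left → 9, Right → 6; minimax = 6.
maximin = minimax = 6, so a saddle point exists.

Yes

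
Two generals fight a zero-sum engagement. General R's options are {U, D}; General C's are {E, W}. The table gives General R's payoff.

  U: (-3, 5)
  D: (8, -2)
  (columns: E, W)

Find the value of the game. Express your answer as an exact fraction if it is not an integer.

17/9

Row minima: U → -3, D → -2; maximin = -2.
Column maxima: E → 8, W → 5; minimax = 5.
-2 ≠ 5, so there is no saddle point; optimal play is mixed.
Let General R play U with probability p. Expected payoff against E: (-3)p + 8(1−p) = −11p + 8; against W: 5p + (-2)(1−p) = 7p − 2.
Setting these equal: −11p + 8 = 7p − 2 ⇒ −18p = -10 ⇒ p = 5/9, and the value is (-11)·(5/9) + 8 = 17/9.
For General C: with q = P(E), equating U's and D's payoffs gives −8q + 5 = 10q − 2 ⇒ q = 7/18.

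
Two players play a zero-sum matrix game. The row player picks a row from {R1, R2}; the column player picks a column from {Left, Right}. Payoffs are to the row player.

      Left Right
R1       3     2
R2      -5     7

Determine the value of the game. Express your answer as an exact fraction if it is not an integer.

Row minima: R1 → 2, R2 → -5; maximin = 2.
Column maxima: Left → 3, Right → 7; minimax = 3.
2 ≠ 3, so there is no saddle point; optimal play is mixed.
Let the row player play R1 with probability p. Expected payoff against Left: 3p + (-5)(1−p) = 8p − 5; against Right: 2p + 7(1−p) = −5p + 7.
Setting these equal: 8p − 5 = −5p + 7 ⇒ 13p = 12 ⇒ p = 12/13, and the value is (8)·(12/13) − 5 = 31/13.
For the column player: with q = P(Left), equating R1's and R2's payoffs gives q + 2 = −12q + 7 ⇒ q = 5/13.

31/13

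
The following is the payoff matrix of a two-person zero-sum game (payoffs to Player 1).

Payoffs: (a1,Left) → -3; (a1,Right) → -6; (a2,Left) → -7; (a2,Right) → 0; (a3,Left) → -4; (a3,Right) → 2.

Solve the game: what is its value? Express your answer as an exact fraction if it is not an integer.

Row minima: a1 → -6, a2 → -7, a3 → -4; maximin = -4.
Column maxima: Left → -3, Right → 2; minimax = -3.
-4 ≠ -3, so there is no saddle point; optimal play is mixed.
a2 is strictly dominated by a3, so Player 1 never plays it.
On the remaining 2×2 (a1, a3 vs Left, Right):
Let Player 1 play a1 with probability p. Expected payoff against Left: (-3)p + (-4)(1−p) = p − 4; against Right: (-6)p + 2(1−p) = −8p + 2.
Setting these equal: p − 4 = −8p + 2 ⇒ 9p = 6 ⇒ p = 2/3, and the value is (1)·(2/3) − 4 = -10/3.
For Player 2: with q = P(Left), equating a1's and a3's payoffs gives 3q − 6 = −6q + 2 ⇒ q = 8/9.

-10/3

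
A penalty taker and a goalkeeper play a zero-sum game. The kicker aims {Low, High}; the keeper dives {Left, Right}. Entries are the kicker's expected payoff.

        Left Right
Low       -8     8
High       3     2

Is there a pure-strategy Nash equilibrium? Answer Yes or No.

No

Row minima: Low → -8, High → 2; maximin = 2.
Column maxima: Left → 3, Right → 8; minimax = 3.
2 ≠ 3, so no pure-strategy equilibrium exists.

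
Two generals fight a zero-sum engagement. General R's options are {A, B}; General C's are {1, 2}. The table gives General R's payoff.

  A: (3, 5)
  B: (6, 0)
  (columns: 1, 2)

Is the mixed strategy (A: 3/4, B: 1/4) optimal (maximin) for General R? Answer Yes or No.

Against 1 this mix gives (3/4)·3 + (1/4)·6 = 15/4.
Against 2 this mix gives (3/4)·5 + (1/4)·0 = 15/4.
All of General C's active replies (1, 2) yield 15/4, and no column does worse for General R. The mix makes General C indifferent and guarantees 15/4, so it is optimal.

Yes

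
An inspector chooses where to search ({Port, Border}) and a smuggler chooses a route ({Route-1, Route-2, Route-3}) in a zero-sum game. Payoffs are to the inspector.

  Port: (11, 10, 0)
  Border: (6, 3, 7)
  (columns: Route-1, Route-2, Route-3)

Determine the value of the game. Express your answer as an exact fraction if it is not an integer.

5

Row minima: Port → 0, Border → 3; maximin = 3.
Column maxima: Route-1 → 11, Route-2 → 10, Route-3 → 7; minimax = 7.
3 ≠ 7, so there is no saddle point; optimal play is mixed.
Route-1 is strictly dominated by Route-2 (it gives the inspector strictly more in every row), so the smuggler never plays it.
On the remaining 2×2 (Port, Border vs Route-2, Route-3):
Let the inspector play Port with probability p. Expected payoff against Route-2: 10p + 3(1−p) = 7p + 3; against Route-3: 0p + 7(1−p) = −7p + 7.
Setting these equal: 7p + 3 = −7p + 7 ⇒ 14p = 4 ⇒ p = 2/7, and the value is (7)·(2/7) + 3 = 5.
For the smuggler: with q = P(Route-2), equating Port's and Border's payoffs gives 10q = −4q + 7 ⇒ q = 1/2.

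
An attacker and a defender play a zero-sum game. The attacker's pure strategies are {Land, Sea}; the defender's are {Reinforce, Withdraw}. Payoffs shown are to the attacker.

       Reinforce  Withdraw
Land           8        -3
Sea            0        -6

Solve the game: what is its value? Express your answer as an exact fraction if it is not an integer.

-3

Row minima: Land → -3, Sea → -6; maximin = -3.
Column maxima: Reinforce → 8, Withdraw → -3; minimax = -3.
Since maximin = minimax = -3, there is a saddle point and the value is -3.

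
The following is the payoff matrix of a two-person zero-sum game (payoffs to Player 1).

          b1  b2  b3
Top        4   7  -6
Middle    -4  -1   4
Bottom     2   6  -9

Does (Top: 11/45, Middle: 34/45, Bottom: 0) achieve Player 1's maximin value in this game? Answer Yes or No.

Against b1 this mix gives (11/45)·4 + (34/45)·(-4) = -92/45.
Against b2 this mix gives (11/45)·7 + (34/45)·(-1) = 43/45.
Against b3 this mix gives (11/45)·(-6) + (34/45)·4 = 14/9.
Player 2 will play b1, holding Player 1 to -92/45. Shifting weight toward the row that does better against b1 would raise this floor (the equalizing mix achieves -4/9 against both b1 and b3), so the proposed strategy is not optimal.

No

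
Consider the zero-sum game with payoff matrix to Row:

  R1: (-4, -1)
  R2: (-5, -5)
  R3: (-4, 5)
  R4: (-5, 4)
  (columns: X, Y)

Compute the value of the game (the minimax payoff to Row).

Row minima: R1 → -4, R2 → -5, R3 → -4, R4 → -5; maximin = -4.
Column maxima: X → -4, Y → 5; minimax = -4.
Since maximin = minimax = -4, there is a saddle point and the value is -4.

-4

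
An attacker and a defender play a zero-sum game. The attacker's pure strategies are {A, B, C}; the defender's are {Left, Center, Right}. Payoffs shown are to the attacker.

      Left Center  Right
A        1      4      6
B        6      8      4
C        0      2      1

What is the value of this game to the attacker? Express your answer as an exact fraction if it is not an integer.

Row minima: A → 1, B → 4, C → 0; maximin = 4.
Column maxima: Left → 6, Center → 8, Right → 6; minimax = 6.
4 ≠ 6, so there is no saddle point; optimal play is mixed.
C is strictly dominated by A, so the attacker never plays it.
Center is strictly dominated by Left (it gives the attacker strictly more in every row), so the defender never plays it.
On the remaining 2×2 (A, B vs Left, Right):
Let the attacker play A with probability p. Expected payoff against Left: 1p + 6(1−p) = −5p + 6; against Right: 6p + 4(1−p) = 2p + 4.
Setting these equal: −5p + 6 = 2p + 4 ⇒ −7p = -2 ⇒ p = 2/7, and the value is (-5)·(2/7) + 6 = 32/7.
For the defender: with q = P(Left), equating A's and B's payoffs gives −5q + 6 = 2q + 4 ⇒ q = 2/7.

32/7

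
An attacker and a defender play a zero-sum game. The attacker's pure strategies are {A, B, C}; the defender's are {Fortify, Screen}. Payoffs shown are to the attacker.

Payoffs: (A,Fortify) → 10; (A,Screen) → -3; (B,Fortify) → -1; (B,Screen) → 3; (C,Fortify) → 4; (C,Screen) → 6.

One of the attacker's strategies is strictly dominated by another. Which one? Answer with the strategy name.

C gives a strictly higher payoff than B against every column: 4 > -1, 6 > 3.
So B is strictly dominated and the attacker never plays it.

B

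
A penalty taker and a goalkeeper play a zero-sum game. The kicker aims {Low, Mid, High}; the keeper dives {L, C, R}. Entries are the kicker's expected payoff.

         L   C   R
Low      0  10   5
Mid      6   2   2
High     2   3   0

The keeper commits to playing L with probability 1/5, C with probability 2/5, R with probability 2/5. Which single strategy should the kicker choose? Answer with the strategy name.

Expected payoff of Low: (1/5)·0 + (2/5)·10 + (2/5)·5 = 6.
Expected payoff of Mid: (1/5)·6 + (2/5)·2 + (2/5)·2 = 14/5.
Expected payoff of High: (1/5)·2 + (2/5)·3 + (2/5)·0 = 8/5.
The largest is 6, so the kicker's best response is Low.

Low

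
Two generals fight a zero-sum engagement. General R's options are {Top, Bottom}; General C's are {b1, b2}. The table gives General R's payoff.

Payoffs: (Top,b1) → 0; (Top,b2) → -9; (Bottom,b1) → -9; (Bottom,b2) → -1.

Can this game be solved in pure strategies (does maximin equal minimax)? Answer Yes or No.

No

Row minima: Top → -9, Bottom → -9; maximin = -9.
Column maxima: b1 → 0, b2 → -1; minimax = -1.
-9 ≠ -1, so no pure-strategy equilibrium exists.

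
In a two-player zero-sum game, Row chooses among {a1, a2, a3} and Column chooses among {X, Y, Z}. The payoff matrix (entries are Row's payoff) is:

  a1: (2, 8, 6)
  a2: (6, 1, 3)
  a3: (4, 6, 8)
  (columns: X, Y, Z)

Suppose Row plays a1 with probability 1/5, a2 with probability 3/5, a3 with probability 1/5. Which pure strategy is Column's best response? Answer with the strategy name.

If Column plays X, Row's expected payoff is (1/5)·2 + (3/5)·6 + (1/5)·4 = 24/5.
If Column plays Y, Row's expected payoff is (1/5)·8 + (3/5)·1 + (1/5)·6 = 17/5.
If Column plays Z, Row's expected payoff is (1/5)·6 + (3/5)·3 + (1/5)·8 = 23/5.
Column minimizes Row's payoff; the smallest is 17/5, so the best response is Y.

Y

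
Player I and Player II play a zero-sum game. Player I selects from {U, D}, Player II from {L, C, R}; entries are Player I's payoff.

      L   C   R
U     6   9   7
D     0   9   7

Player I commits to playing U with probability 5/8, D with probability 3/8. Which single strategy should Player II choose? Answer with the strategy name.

L

If Player II plays L, Player I's expected payoff is (5/8)·6 + (3/8)·0 = 15/4.
If Player II plays C, Player I's expected payoff is (5/8)·9 + (3/8)·9 = 9.
If Player II plays R, Player I's expected payoff is (5/8)·7 + (3/8)·7 = 7.
Player II minimizes Player I's payoff; the smallest is 15/4, so the best response is L.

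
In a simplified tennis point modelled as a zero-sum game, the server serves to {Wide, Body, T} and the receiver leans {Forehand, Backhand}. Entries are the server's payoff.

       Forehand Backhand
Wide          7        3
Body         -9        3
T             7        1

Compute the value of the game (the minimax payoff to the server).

3

Row minima: Wide → 3, Body → -9, T → 1; maximin = 3.
Column maxima: Forehand → 7, Backhand → 3; minimax = 3.
Since maximin = minimax = 3, there is a saddle point and the value is 3.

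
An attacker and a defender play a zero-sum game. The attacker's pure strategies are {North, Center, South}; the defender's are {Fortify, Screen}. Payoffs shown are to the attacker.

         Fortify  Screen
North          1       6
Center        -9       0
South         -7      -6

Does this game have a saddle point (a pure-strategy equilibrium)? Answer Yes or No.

Yes

Row minima: North → 1, Center → -9, South → -7; maximin = 1.
Column maxima: Fortify → 1, Screen → 6; minimax = 1.
maximin = minimax = 1, so a saddle point exists.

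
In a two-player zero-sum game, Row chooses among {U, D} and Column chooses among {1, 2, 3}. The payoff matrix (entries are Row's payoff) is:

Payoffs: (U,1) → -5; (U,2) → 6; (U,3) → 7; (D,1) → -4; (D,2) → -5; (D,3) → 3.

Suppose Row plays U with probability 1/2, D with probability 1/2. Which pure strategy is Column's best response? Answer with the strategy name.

1

If Column plays 1, Row's expected payoff is (1/2)·(-5) + (1/2)·(-4) = -9/2.
If Column plays 2, Row's expected payoff is (1/2)·6 + (1/2)·(-5) = 1/2.
If Column plays 3, Row's expected payoff is (1/2)·7 + (1/2)·3 = 5.
Column minimizes Row's payoff; the smallest is -9/2, so the best response is 1.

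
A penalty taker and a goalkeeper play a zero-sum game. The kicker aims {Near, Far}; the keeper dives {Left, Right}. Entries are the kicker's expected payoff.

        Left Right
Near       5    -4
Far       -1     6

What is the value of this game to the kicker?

13/8

Row minima: Near → -4, Far → -1; maximin = -1.
Column maxima: Left → 5, Right → 6; minimax = 5.
-1 ≠ 5, so there is no saddle point; optimal play is mixed.
Let the kicker play Near with probability p. Expected payoff against Left: 5p + (-1)(1−p) = 6p − 1; against Right: (-4)p + 6(1−p) = −10p + 6.
Setting these equal: 6p − 1 = −10p + 6 ⇒ 16p = 7 ⇒ p = 7/16, and the value is (6)·(7/16) − 1 = 13/8.
For the keeper: with q = P(Left), equating Near's and Far's payoffs gives 9q − 4 = −7q + 6 ⇒ q = 5/8.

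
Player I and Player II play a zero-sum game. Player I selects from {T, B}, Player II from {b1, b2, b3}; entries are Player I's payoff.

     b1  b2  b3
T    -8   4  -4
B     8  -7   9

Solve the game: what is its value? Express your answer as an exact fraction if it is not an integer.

-8/9

Row minima: T → -8, B → -7; maximin = -7.
Column maxima: b1 → 8, b2 → 4, b3 → 9; minimax = 4.
-7 ≠ 4, so there is no saddle point; optimal play is mixed.
b3 is strictly dominated by b1 (it gives Player I strictly more in every row), so Player II never plays it.
On the remaining 2×2 (T, B vs b1, b2):
Let Player I play T with probability p. Expected payoff against b1: (-8)p + 8(1−p) = −16p + 8; against b2: 4p + (-7)(1−p) = 11p − 7.
Setting these equal: −16p + 8 = 11p − 7 ⇒ −27p = -15 ⇒ p = 5/9, and the value is (-16)·(5/9) + 8 = -8/9.
For Player II: with q = P(b1), equating T's and B's payoffs gives −12q + 4 = 15q − 7 ⇒ q = 11/27.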